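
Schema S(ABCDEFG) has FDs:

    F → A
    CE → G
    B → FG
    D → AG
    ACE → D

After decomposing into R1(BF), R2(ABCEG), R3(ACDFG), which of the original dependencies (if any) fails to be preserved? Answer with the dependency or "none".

Check ACE → D: no single fragment contains all of {ACDE}, and the restricted closure of {ACE} across the fragments never reaches {D}.
F → A is preserved.
CE → G is preserved.
B → FG is preserved.
D → AG is preserved.

ACE → D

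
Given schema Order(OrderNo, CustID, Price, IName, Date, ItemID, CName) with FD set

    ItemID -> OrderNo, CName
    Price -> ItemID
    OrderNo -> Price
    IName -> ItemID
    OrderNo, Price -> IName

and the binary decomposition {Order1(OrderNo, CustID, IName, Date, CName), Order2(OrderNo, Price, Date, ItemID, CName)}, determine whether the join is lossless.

Yes

Common attributes: Order1 ∩ Order2 = {OrderNo, Date, CName}.
Closure of {OrderNo, Date, CName}: OrderNo → Price applies, adding Price; OrderNo, Price → IName applies, adding IName; Price → ItemID applies, adding ItemID. So (OrderNo, Date, CName)⁺ = {OrderNo, Price, IName, Date, ItemID, CName}.
This closure contains every attribute of Order2, so Order1 ∩ Order2 → Order2. The join is lossless.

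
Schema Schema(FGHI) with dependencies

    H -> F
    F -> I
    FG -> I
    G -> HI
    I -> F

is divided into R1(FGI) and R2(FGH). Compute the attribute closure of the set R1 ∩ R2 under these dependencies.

R1 ∩ R2 = {FG}.
F → I applies, adding I
G → HI applies, adding H
Closure: {FGHI}.

FGHI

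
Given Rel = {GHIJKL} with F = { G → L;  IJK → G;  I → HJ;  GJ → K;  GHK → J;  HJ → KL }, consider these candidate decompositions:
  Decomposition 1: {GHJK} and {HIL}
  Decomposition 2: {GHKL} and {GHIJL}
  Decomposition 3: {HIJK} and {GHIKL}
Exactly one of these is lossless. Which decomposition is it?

Decomposition 1: common = {H}, closure = {H} → lossy.
Decomposition 2: common = {GHL}, closure = {GHL} → lossy.
Decomposition 3: common = {HIK}, closure = {GHIJKL} → lossless.

Decomposition 3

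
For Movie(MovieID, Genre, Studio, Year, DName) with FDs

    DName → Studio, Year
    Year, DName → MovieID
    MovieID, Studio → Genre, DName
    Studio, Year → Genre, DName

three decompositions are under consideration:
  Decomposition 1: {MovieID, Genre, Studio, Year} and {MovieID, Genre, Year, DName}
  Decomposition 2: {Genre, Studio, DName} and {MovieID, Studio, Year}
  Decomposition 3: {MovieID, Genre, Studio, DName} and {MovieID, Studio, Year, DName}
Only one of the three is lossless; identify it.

Decomposition 3

Decomposition 1: common = {MovieID, Genre, Year}, closure = {MovieID, Genre, Year} → lossy.
Decomposition 2: common = {Studio}, closure = {Studio} → lossy.
Decomposition 3: common = {MovieID, Studio, DName}, closure = {MovieID, Genre, Studio, Year, DName} → lossless.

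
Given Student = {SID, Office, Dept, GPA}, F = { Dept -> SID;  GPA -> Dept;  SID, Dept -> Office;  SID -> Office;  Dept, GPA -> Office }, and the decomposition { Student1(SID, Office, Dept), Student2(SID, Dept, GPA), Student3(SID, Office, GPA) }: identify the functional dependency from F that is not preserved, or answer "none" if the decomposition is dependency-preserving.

Dept → SID lies within Student1.
GPA → Dept lies within Student2.
SID, Dept → Office lies within Student1.
SID → Office lies within Student1.
Dept, GPA → Office: restricted closure across fragments reaches Office.
Every dependency is enforceable on the fragments, so the decomposition is dependency-preserving.

none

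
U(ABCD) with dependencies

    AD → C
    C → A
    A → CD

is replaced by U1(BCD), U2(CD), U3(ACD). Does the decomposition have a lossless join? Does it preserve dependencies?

Lossless test (chase): Rows 1 and 2 agree on C; apply C→A and equate their A entries. Rows 1 and 3 agree on C; apply C→A and equate their A entries. Row 1 is now all distinguished symbols — the join is lossless.
Dependency preservation: every FD's attributes lie within a single fragment, so each can be enforced locally — preserved.

lossless and dependency-preserving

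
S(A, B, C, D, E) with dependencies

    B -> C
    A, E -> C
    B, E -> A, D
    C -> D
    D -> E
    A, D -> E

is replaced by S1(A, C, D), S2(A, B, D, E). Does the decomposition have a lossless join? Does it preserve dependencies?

lossless and dependency-preserving

Lossless test: (A, D)⁺ = {A, C, D, E}, which contains all of one fragment — lossless.
Dependency preservation: B → C; A, E → C are not contained in any single fragment, but the restricted closure of each left-hand side across the fragments still reaches the right-hand side; the remaining FDs each lie inside some fragment. All dependencies are preserved.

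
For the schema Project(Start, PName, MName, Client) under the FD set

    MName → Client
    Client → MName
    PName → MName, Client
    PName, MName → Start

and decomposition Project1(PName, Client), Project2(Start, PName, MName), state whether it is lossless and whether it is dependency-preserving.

lossless but not dependency-preserving

Lossless test: (PName)⁺ = {Start, PName, MName, Client}, which contains all of one fragment — lossless.
Dependency preservation: the restricted closure of {MName} across the fragments never reaches {Client}, so MName → Client cannot be enforced without a join — not preserved.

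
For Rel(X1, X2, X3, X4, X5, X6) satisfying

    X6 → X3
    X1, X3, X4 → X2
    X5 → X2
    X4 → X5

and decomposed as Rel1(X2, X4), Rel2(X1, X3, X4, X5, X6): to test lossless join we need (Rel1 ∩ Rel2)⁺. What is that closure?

Rel1 ∩ Rel2 = {X4}.
X4 → X5 applies, adding X5
X5 → X2 applies, adding X2
Closure: {X2, X4, X5}.

X2, X4, X5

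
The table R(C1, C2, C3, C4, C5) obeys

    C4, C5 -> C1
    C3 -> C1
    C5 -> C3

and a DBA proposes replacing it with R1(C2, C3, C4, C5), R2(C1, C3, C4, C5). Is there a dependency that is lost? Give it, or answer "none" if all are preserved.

none

C4, C5 → C1 lies within R2.
C3 → C1 lies within R2.
C5 → C3 lies within R1.
Every dependency is enforceable on the fragments, so the decomposition is dependency-preserving.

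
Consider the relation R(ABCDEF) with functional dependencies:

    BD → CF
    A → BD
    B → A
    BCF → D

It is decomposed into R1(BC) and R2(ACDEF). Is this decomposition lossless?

Common attributes: R1 ∩ R2 = {C}.
No dependency enlarges {C}, so (C)⁺ = {C}.
The closure contains neither all of R1 = {BC} nor all of R2 = {ACDEF}, so the common attributes are not a superkey of either fragment. The join is lossy.

No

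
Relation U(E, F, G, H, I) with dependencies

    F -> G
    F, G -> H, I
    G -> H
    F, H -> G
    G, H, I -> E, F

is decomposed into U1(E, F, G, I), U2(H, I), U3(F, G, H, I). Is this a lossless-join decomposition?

Yes

Chase test. Columns are E, F, G, H, I; row i has aⱼ where attribute j ∈ Ui, else bᵢⱼ.
Initial tableau (one row per fragment):
  row 1: a1 a2 a3 b14 a5
  row 2: b21 b22 b23 a4 a5
  row 3: b31 a2 a3 a4 a5
Rows 1 and 3 agree on F, G; apply F, G→H, I and equate their H, I entries.
Rows 1 and 3 agree on G, H, I; apply G, H, I→E, F and equate their E, F entries.
Row 1 is now all distinguished symbols — the join is lossless.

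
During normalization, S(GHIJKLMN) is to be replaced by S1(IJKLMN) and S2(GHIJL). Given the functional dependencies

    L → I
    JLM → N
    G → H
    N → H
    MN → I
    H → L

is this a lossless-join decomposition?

No

Common attributes: S1 ∩ S2 = {IJL}.
No dependency enlarges {IJL}, so (IJL)⁺ = {IJL}.
The closure contains neither all of S1 = {IJKLMN} nor all of S2 = {GHIJL}, so the common attributes are not a superkey of either fragment. The join is lossy.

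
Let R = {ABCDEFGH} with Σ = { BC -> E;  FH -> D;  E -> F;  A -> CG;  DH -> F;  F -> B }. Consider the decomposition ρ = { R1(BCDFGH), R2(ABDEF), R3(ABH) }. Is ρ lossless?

No

Chase test. Columns are ABCDEFGH; row i has aⱼ where attribute j ∈ Ri, else bᵢⱼ.
Initial tableau (one row per fragment):
  row 1: b11 a2 a3 a4 b15 a6 a7 a8
  row 2: a1 a2 b23 a4 a5 a6 b27 b28
  row 3: a1 a2 b33 b34 b35 b36 b37 a8
Rows 2 and 3 agree on A; apply A→CG and equate their CG entries.
Rows 2 and 3 agree on BC; apply BC→E and equate their E entries.
Rows 2 and 3 agree on E; apply E→F and equate their F entries.
Rows 1 and 3 agree on FH; apply FH→D and equate their D entries.
No row becomes fully distinguished — the join is lossy.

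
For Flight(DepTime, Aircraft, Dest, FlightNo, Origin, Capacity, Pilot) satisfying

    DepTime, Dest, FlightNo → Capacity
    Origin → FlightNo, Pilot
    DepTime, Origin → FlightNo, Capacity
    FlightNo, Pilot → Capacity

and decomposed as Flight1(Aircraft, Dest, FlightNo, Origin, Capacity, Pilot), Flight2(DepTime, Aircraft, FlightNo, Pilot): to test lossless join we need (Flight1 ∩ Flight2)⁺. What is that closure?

Aircraft, FlightNo, Capacity, Pilot

Flight1 ∩ Flight2 = {Aircraft, FlightNo, Pilot}.
FlightNo, Pilot → Capacity applies, adding Capacity
Closure: {Aircraft, FlightNo, Capacity, Pilot}.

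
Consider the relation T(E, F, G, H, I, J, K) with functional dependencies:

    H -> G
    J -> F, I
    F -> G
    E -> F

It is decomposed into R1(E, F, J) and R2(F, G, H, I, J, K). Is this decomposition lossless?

No

Common attributes: R1 ∩ R2 = {F, J}.
Closure of {F, J}: J → F, I applies, adding I; F → G applies, adding G. So (F, J)⁺ = {F, G, I, J}.
The closure contains neither all of R1 = {E, F, J} nor all of R2 = {F, G, H, I, J, K}, so the common attributes are not a superkey of either fragment. The join is lossy.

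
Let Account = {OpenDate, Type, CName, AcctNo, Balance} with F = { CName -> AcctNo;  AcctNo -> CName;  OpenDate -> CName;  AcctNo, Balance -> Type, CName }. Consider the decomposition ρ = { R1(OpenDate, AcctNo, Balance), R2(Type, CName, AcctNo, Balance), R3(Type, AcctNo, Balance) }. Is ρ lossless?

Chase test. Columns are OpenDate, Type, CName, AcctNo, Balance; row i has aⱼ where attribute j ∈ Ri, else bᵢⱼ.
Initial tableau (one row per fragment):
  row 1: a1 b12 b13 a4 a5
  row 2: b21 a2 a3 a4 a5
  row 3: b31 a2 b33 a4 a5
Rows 1 and 2 agree on AcctNo; apply AcctNo→CName and equate their CName entries.
Rows 1 and 3 agree on AcctNo; apply AcctNo→CName and equate their CName entries.
Rows 1 and 2 agree on AcctNo, Balance; apply AcctNo, Balance→Type, CName and equate their Type, CName entries.
Row 1 is now all distinguished symbols — the join is lossless.

Yes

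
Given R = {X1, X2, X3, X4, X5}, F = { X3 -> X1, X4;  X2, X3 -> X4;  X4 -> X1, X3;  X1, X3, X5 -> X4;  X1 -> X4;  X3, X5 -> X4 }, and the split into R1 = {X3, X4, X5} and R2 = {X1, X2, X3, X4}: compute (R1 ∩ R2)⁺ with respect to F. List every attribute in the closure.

R1 ∩ R2 = {X3, X4}.
X3 → X1, X4 applies, adding X1
Closure: {X1, X3, X4}.

X1, X3, X4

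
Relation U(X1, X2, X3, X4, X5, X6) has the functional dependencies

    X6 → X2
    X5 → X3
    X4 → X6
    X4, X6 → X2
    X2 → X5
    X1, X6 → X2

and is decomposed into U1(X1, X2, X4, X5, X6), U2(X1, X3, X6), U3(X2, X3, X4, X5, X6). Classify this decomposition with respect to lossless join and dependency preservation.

lossless and dependency-preserving

Lossless test (chase): Rows 1 and 2 agree on X6; apply X6→X2 and equate their X2 entries. Rows 1 and 3 agree on X5; apply X5→X3 and equate their X3 entries. Rows 1 and 2 agree on X2; apply X2→X5 and equate their X5 entries. Row 1 is now all distinguished symbols — the join is lossless.
Dependency preservation: every FD's attributes lie within a single fragment, so each can be enforced locally — preserved.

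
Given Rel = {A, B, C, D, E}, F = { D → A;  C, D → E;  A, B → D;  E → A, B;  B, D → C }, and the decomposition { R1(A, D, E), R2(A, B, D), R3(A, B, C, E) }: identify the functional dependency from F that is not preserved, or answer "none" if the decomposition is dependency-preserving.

C, D → E

Check C, D → E: no single fragment contains all of {C, D, E}, and the restricted closure of {C, D} across the fragments never reaches {E}.
D → A is preserved.
A, B → D is preserved.
E → A, B is preserved.
B, D → C is preserved.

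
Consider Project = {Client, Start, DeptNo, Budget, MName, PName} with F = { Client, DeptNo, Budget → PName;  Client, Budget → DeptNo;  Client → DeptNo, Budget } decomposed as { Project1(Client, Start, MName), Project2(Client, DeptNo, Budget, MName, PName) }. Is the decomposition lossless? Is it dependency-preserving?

lossless and dependency-preserving

Lossless test: (Client, MName)⁺ = {Client, DeptNo, Budget, MName, PName}, which contains all of one fragment — lossless.
Dependency preservation: every FD's attributes lie within a single fragment, so each can be enforced locally — preserved.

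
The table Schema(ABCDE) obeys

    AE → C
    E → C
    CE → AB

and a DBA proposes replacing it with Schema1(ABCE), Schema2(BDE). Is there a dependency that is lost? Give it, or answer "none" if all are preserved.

none

AE → C lies within Schema1.
E → C lies within Schema1.
CE → AB lies within Schema1.
Every dependency is enforceable on the fragments, so the decomposition is dependency-preserving.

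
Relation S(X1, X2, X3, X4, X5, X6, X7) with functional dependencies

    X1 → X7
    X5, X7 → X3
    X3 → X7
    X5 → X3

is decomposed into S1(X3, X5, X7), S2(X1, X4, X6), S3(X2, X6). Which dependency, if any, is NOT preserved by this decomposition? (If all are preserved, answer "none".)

X1 → X7

Check X1 → X7: no single fragment contains all of {X1, X7}, and the restricted closure of {X1} across the fragments never reaches {X7}.
X5, X7 → X3 is preserved.
X3 → X7 is preserved.
X5 → X3 is preserved.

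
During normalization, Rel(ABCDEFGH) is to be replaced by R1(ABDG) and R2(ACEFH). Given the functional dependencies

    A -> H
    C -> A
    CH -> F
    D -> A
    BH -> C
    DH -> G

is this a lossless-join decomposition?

Common attributes: R1 ∩ R2 = {A}.
Closure of {A}: A → H applies, adding H. So (A)⁺ = {AH}.
The closure contains neither all of R1 = {ABDG} nor all of R2 = {ACEFH}, so the common attributes are not a superkey of either fragment. The join is lossy.

No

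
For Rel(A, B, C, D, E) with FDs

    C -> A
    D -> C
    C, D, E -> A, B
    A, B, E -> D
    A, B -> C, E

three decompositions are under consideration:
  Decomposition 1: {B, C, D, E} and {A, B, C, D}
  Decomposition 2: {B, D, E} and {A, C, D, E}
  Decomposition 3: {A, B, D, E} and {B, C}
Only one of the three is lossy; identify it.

Decomposition 1: common = {B, C, D}, closure = {A, B, C, D, E} → lossless.
Decomposition 2: common = {D, E}, closure = {A, B, C, D, E} → lossless.
Decomposition 3: common = {B}, closure = {B} → lossy.

Decomposition 3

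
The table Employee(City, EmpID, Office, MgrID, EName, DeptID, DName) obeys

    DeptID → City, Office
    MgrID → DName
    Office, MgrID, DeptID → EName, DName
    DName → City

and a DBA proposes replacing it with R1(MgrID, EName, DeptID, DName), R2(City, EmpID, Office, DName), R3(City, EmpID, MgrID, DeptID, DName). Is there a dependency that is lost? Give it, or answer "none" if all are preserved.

Check DeptID → City, Office: no single fragment contains all of {City, Office, DeptID}, and the restricted closure of {DeptID} across the fragments never reaches {City, Office}.
MgrID → DName is preserved.
Office, MgrID, DeptID → EName, DName is preserved.
DName → City is preserved.

DeptID → City, Office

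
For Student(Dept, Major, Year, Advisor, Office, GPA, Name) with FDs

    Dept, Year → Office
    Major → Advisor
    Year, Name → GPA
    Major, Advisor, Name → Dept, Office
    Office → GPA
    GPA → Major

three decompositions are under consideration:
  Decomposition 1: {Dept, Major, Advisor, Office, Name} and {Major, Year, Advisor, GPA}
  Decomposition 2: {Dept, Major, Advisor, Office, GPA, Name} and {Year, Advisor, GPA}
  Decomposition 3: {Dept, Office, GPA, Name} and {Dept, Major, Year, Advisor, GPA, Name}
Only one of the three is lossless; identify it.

Decomposition 3

Decomposition 1: common = {Major, Advisor}, closure = {Major, Advisor} → lossy.
Decomposition 2: common = {Advisor, GPA}, closure = {Major, Advisor, GPA} → lossy.
Decomposition 3: common = {Dept, GPA, Name}, closure = {Dept, Major, Advisor, Office, GPA, Name} → lossless.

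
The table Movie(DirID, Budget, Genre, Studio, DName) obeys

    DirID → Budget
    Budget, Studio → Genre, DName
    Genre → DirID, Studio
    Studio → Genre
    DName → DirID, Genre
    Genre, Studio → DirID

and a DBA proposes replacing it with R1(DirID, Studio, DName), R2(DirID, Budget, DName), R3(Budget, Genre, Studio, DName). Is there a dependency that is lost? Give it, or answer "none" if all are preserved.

DirID → Budget lies within R2.
Budget, Studio → Genre, DName lies within R3.
Genre → DirID, Studio: restricted closure across fragments reaches DirID, Studio.
Studio → Genre lies within R3.
DName → DirID, Genre: restricted closure across fragments reaches DirID, Genre.
Genre, Studio → DirID: restricted closure across fragments reaches DirID.
Every dependency is enforceable on the fragments, so the decomposition is dependency-preserving.

none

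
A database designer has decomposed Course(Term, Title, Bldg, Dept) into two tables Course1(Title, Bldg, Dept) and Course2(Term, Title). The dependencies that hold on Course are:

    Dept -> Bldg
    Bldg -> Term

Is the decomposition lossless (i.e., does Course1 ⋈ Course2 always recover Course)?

No

Common attributes: Course1 ∩ Course2 = {Title}.
No dependency enlarges {Title}, so (Title)⁺ = {Title}.
The closure contains neither all of Course1 = {Title, Bldg, Dept} nor all of Course2 = {Term, Title}, so the common attributes are not a superkey of either fragment. The join is lossy.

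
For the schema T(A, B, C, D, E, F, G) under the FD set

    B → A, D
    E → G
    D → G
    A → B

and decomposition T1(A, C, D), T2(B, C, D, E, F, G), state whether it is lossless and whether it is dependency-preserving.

Lossless test: (C, D)⁺ = {C, D, G}, which is a superkey of neither fragment — lossy.
Dependency preservation: the restricted closure of {B} across the fragments never reaches {A, D}, so B → A, D cannot be enforced without a join — not preserved.

lossy and not dependency-preserving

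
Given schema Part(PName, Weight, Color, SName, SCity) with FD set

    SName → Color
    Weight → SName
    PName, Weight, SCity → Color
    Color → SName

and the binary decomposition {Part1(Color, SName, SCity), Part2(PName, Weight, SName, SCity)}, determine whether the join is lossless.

Common attributes: Part1 ∩ Part2 = {SName, SCity}.
Closure of {SName, SCity}: SName → Color applies, adding Color. So (SName, SCity)⁺ = {Color, SName, SCity}.
This closure contains every attribute of Part1, so Part1 ∩ Part2 → Part1. The join is lossless.

Yes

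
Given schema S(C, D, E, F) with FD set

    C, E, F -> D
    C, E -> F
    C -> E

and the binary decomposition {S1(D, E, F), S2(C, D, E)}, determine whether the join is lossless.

No

Common attributes: S1 ∩ S2 = {D, E}.
No dependency enlarges {D, E}, so (D, E)⁺ = {D, E}.
The closure contains neither all of S1 = {D, E, F} nor all of S2 = {C, D, E}, so the common attributes are not a superkey of either fragment. The join is lossy.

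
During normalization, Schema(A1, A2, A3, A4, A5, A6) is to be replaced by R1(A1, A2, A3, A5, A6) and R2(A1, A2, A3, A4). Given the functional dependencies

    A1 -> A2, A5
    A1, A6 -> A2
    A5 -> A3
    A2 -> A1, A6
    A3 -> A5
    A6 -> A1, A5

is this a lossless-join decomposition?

Common attributes: R1 ∩ R2 = {A1, A2, A3}.
Closure of {A1, A2, A3}: A1 → A2, A5 applies, adding A5; A2 → A1, A6 applies, adding A6. So (A1, A2, A3)⁺ = {A1, A2, A3, A5, A6}.
This closure contains every attribute of R1, so R1 ∩ R2 → R1. The join is lossless.

Yes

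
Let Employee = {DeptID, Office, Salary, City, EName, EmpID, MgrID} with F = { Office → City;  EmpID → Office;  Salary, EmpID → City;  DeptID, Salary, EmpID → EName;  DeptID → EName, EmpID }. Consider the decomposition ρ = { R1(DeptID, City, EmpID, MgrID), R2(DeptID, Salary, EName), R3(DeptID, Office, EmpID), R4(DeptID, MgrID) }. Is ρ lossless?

No

Chase test. Columns are DeptID, Office, Salary, City, EName, EmpID, MgrID; row i has aⱼ where attribute j ∈ Ri, else bᵢⱼ.
Initial tableau (one row per fragment):
  row 1: a1 b12 b13 a4 b15 a6 a7
  row 2: a1 b22 a3 b24 a5 b26 b27
  row 3: a1 a2 b33 b34 b35 a6 b37
  row 4: a1 b42 b43 b44 b45 b46 a7
Rows 1 and 3 agree on EmpID; apply EmpID→Office and equate their Office entries.
Rows 1 and 2 agree on DeptID; apply DeptID→EName, EmpID and equate their EName, EmpID entries.
Rows 1 and 3 agree on DeptID; apply DeptID→EName, EmpID and equate their EName, EmpID entries.
Rows 1 and 4 agree on DeptID; apply DeptID→EName, EmpID and equate their EName, EmpID entries.
Rows 1 and 3 agree on Office; apply Office→City and equate their City entries.
Rows 1 and 2 agree on EmpID; apply EmpID→Office and equate their Office entries.
Rows 1 and 4 agree on EmpID; apply EmpID→Office and equate their Office entries.
Rows 1 and 2 agree on Office; apply Office→City and equate their City entries.
Rows 1 and 4 agree on Office; apply Office→City and equate their City entries.
No row becomes fully distinguished — the join is lossy.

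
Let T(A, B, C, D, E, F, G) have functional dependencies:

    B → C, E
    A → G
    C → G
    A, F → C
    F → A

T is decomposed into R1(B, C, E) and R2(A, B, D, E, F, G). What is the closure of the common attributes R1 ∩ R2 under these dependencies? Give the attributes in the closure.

B, C, E, G

R1 ∩ R2 = {B, E}.
B → C, E applies, adding C
C → G applies, adding G
Closure: {B, C, E, G}.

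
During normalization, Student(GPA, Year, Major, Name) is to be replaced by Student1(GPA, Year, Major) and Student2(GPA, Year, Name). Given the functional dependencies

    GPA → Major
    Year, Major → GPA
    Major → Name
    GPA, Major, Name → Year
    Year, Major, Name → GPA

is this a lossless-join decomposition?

Common attributes: Student1 ∩ Student2 = {GPA, Year}.
Closure of {GPA, Year}: GPA → Major applies, adding Major; Major → Name applies, adding Name. So (GPA, Year)⁺ = {GPA, Year, Major, Name}.
This closure contains every attribute of Student1, so Student1 ∩ Student2 → Student1. The join is lossless.

Yes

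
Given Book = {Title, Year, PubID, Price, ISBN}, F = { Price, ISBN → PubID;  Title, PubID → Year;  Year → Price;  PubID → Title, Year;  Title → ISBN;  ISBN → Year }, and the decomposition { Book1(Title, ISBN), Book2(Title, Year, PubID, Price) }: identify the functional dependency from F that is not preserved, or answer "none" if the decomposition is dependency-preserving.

none

Price, ISBN → PubID: restricted closure across fragments reaches PubID.
Title, PubID → Year lies within Book2.
Year → Price lies within Book2.
PubID → Title, Year lies within Book2.
Title → ISBN lies within Book1.
ISBN → Year: restricted closure across fragments reaches Year.
Every dependency is enforceable on the fragments, so the decomposition is dependency-preserving.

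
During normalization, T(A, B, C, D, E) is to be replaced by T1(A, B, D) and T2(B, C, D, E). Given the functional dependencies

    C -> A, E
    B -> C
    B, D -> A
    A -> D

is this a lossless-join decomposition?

Common attributes: T1 ∩ T2 = {B, D}.
Closure of {B, D}: B → C applies, adding C; B, D → A applies, adding A; C → A, E applies, adding E. So (B, D)⁺ = {A, B, C, D, E}.
This closure contains every attribute of T1, so T1 ∩ T2 → T1. The join is lossless.

Yes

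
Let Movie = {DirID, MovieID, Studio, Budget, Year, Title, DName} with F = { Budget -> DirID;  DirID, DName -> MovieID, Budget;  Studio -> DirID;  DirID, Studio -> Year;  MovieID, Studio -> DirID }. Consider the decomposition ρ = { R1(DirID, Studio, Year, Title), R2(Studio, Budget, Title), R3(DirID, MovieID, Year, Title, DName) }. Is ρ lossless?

Chase test. Columns are DirID, MovieID, Studio, Budget, Year, Title, DName; row i has aⱼ where attribute j ∈ Ri, else bᵢⱼ.
Initial tableau (one row per fragment):
  row 1: a1 b12 a3 b14 a5 a6 b17
  row 2: b21 b22 a3 a4 b25 a6 b27
  row 3: a1 a2 b33 b34 a5 a6 a7
Rows 1 and 2 agree on Studio; apply Studio→DirID and equate their DirID entries.
Rows 1 and 2 agree on DirID, Studio; apply DirID, Studio→Year and equate their Year entries.
No row becomes fully distinguished — the join is lossy.

No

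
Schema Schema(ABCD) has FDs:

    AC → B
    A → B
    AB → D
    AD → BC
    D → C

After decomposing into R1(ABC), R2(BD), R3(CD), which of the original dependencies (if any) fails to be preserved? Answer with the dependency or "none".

Check AB → D: no single fragment contains all of {ABD}, and the restricted closure of {AB} across the fragments never reaches {D}.
AC → B is preserved.
A → B is preserved.
AD → BC is preserved.
D → C is preserved.

AB → D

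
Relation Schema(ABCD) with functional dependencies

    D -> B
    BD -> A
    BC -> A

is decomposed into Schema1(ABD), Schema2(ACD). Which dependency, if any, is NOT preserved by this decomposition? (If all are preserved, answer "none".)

BC -> A

Check BC → A: no single fragment contains all of {ABC}, and the restricted closure of {BC} across the fragments never reaches {A}.
D → B is preserved.
BD → A is preserved.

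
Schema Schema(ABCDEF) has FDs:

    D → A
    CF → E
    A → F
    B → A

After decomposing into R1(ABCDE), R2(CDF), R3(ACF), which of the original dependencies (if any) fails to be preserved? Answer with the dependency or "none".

Check CF → E: no single fragment contains all of {CEF}, and the restricted closure of {CF} across the fragments never reaches {E}.
D → A is preserved.
A → F is preserved.
B → A is preserved.

CF → E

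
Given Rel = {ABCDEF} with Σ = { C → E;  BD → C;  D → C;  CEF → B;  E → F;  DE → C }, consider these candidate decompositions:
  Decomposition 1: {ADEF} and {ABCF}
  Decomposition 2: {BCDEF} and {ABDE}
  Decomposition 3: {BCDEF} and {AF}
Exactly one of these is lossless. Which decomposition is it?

Decomposition 1: common = {AF}, closure = {AF} → lossy.
Decomposition 2: common = {BDE}, closure = {BCDEF} → lossless.
Decomposition 3: common = {F}, closure = {F} → lossy.

Decomposition 2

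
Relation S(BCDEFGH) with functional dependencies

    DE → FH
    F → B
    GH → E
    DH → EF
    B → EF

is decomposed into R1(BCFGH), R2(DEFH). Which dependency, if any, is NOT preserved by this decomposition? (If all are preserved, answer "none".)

Check GH → E: no single fragment contains all of {EGH}, and the restricted closure of {GH} across the fragments never reaches {E}.
DE → FH is preserved.
F → B is preserved.
DH → EF is preserved.
B → EF is preserved.

GH → E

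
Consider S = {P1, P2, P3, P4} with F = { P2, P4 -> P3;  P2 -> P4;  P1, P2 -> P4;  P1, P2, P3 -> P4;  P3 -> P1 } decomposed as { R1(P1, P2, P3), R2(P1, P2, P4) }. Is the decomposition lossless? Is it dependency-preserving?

lossless and dependency-preserving

Lossless test: (P1, P2)⁺ = {P1, P2, P3, P4}, which contains all of one fragment — lossless.
Dependency preservation: P2, P4 → P3; P1, P2, P3 → P4 are not contained in any single fragment, but the restricted closure of each left-hand side across the fragments still reaches the right-hand side; the remaining FDs each lie inside some fragment. All dependencies are preserved.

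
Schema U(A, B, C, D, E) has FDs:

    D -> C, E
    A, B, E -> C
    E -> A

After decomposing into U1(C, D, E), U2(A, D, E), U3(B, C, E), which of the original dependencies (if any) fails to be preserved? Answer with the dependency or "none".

none

D → C, E lies within U1.
A, B, E → C: restricted closure across fragments reaches C.
E → A lies within U2.
Every dependency is enforceable on the fragments, so the decomposition is dependency-preserving.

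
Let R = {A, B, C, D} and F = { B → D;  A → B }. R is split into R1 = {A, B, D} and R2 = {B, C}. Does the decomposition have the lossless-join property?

No

Common attributes: R1 ∩ R2 = {B}.
Closure of {B}: B → D applies, adding D. So (B)⁺ = {B, D}.
The closure contains neither all of R1 = {A, B, D} nor all of R2 = {B, C}, so the common attributes are not a superkey of either fragment. The join is lossy.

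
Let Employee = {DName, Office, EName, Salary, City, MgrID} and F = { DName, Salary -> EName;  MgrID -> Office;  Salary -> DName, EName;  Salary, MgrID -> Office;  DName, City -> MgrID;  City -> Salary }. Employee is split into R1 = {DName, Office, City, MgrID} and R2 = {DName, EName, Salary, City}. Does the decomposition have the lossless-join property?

Common attributes: R1 ∩ R2 = {DName, City}.
Closure of {DName, City}: DName, City → MgrID applies, adding MgrID; City → Salary applies, adding Salary; DName, Salary → EName applies, adding EName; MgrID → Office applies, adding Office. So (DName, City)⁺ = {DName, Office, EName, Salary, City, MgrID}.
This closure contains every attribute of R1, so R1 ∩ R2 → R1. The join is lossless.

Yes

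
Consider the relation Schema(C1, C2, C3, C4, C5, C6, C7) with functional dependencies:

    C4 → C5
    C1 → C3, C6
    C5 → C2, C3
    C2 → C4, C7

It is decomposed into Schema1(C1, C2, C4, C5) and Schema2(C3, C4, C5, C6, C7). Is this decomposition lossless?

No

Common attributes: Schema1 ∩ Schema2 = {C4, C5}.
Closure of {C4, C5}: C5 → C2, C3 applies, adding C2, C3; C2 → C4, C7 applies, adding C7. So (C4, C5)⁺ = {C2, C3, C4, C5, C7}.
The closure contains neither all of Schema1 = {C1, C2, C4, C5} nor all of Schema2 = {C3, C4, C5, C6, C7}, so the common attributes are not a superkey of either fragment. The join is lossy.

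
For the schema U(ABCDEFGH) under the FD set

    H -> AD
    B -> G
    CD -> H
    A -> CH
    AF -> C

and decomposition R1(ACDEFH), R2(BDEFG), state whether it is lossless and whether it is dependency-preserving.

Lossless test: (DEF)⁺ = {DEF}, which is a superkey of neither fragment — lossy.
Dependency preservation: every FD's attributes lie within a single fragment, so each can be enforced locally — preserved.

lossy but dependency-preserving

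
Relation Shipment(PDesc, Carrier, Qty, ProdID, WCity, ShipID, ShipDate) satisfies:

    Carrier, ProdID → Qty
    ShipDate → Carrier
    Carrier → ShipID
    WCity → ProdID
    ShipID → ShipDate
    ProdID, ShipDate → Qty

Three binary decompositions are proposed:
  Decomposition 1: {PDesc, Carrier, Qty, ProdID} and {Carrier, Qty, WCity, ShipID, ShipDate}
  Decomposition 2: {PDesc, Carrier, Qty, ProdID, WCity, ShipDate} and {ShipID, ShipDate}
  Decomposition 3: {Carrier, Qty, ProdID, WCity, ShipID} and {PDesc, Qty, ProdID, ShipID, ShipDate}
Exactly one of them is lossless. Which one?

Decomposition 2

Decomposition 1: common = {Carrier, Qty}, closure = {Carrier, Qty, ShipID, ShipDate} → lossy.
Decomposition 2: common = {ShipDate}, closure = {Carrier, ShipID, ShipDate} → lossless.
Decomposition 3: common = {Qty, ProdID, ShipID}, closure = {Carrier, Qty, ProdID, ShipID, ShipDate} → lossy.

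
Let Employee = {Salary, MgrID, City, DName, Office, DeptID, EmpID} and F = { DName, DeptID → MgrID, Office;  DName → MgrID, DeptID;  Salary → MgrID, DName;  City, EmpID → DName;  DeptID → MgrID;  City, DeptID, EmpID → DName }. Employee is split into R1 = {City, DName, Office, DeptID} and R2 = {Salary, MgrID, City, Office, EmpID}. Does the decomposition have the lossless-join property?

Common attributes: R1 ∩ R2 = {City, Office}.
No dependency enlarges {City, Office}, so (City, Office)⁺ = {City, Office}.
The closure contains neither all of R1 = {City, DName, Office, DeptID} nor all of R2 = {Salary, MgrID, City, Office, EmpID}, so the common attributes are not a superkey of either fragment. The join is lossy.

No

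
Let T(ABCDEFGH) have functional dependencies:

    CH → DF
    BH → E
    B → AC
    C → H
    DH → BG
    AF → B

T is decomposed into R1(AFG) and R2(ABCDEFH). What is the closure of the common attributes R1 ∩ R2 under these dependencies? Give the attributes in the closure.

ABCDEFGH

R1 ∩ R2 = {AF}.
AF → B applies, adding B
B → AC applies, adding C
C → H applies, adding H
CH → DF applies, adding D
BH → E applies, adding E
DH → BG applies, adding G
Closure: {ABCDEFGH}.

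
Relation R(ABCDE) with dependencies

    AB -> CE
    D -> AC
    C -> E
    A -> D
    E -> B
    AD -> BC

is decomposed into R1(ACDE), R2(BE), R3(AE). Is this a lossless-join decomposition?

Chase test. Columns are ABCDE; row i has aⱼ where attribute j ∈ Ri, else bᵢⱼ.
Initial tableau (one row per fragment):
  row 1: a1 b12 a3 a4 a5
  row 2: b21 a2 b23 b24 a5
  row 3: a1 b32 b33 b34 a5
Rows 1 and 3 agree on A; apply A→D and equate their D entries.
Rows 1 and 2 agree on E; apply E→B and equate their B entries.
Rows 1 and 3 agree on E; apply E→B and equate their B entries.
Rows 1 and 3 agree on AD; apply AD→BC and equate their BC entries.
Row 1 is now all distinguished symbols — the join is lossless.

Yes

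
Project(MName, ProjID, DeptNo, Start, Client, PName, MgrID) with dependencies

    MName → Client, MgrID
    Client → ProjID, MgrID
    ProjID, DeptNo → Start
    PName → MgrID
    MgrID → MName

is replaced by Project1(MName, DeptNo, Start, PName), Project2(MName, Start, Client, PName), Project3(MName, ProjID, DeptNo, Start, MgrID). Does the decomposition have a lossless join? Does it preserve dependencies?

Lossless test (chase): Rows 1 and 2 agree on MName; apply MName→Client, MgrID and equate their Client, MgrID entries. Rows 1 and 3 agree on MName; apply MName→Client, MgrID and equate their Client, MgrID entries. Rows 1 and 2 agree on Client; apply Client→ProjID, MgrID and equate their ProjID, MgrID entries. Rows 1 and 3 agree on Client; apply Client→ProjID, MgrID and equate their ProjID, MgrID entries. Row 1 is now all distinguished symbols — the join is lossless.
Dependency preservation: MName → Client, MgrID; Client → ProjID, MgrID; PName → MgrID are not contained in any single fragment, but the restricted closure of each left-hand side across the fragments still reaches the right-hand side; the remaining FDs each lie inside some fragment. All dependencies are preserved.

lossless and dependency-preserving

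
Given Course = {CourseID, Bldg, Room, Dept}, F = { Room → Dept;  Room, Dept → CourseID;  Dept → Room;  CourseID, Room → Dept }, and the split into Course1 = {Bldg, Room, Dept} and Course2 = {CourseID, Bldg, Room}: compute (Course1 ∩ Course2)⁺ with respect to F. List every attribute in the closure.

Course1 ∩ Course2 = {Bldg, Room}.
Room → Dept applies, adding Dept
Room, Dept → CourseID applies, adding CourseID
Closure: {CourseID, Bldg, Room, Dept}.

CourseID, Bldg, Room, Dept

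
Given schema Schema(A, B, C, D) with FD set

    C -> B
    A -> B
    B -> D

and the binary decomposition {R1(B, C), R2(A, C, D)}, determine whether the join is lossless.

Common attributes: R1 ∩ R2 = {C}.
Closure of {C}: C → B applies, adding B; B → D applies, adding D. So (C)⁺ = {B, C, D}.
This closure contains every attribute of R1, so R1 ∩ R2 → R1. The join is lossless.

Yes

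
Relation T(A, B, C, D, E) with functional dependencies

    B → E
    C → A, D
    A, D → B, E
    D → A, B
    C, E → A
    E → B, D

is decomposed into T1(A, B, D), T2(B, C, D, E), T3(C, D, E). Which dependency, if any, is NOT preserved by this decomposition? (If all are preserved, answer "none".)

B → E lies within T2.
C → A, D: restricted closure across fragments reaches A, D.
A, D → B, E: restricted closure across fragments reaches B, E.
D → A, B lies within T1.
C, E → A: restricted closure across fragments reaches A.
E → B, D lies within T2.
Every dependency is enforceable on the fragments, so the decomposition is dependency-preserving.

none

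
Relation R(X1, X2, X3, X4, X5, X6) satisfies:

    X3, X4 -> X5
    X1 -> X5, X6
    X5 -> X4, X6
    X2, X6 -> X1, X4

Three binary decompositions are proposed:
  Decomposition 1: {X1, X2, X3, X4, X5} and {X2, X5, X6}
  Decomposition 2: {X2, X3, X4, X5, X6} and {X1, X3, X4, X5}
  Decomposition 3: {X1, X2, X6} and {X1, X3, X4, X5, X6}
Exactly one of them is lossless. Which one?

Decomposition 1: common = {X2, X5}, closure = {X1, X2, X4, X5, X6} → lossless.
Decomposition 2: common = {X3, X4, X5}, closure = {X3, X4, X5, X6} → lossy.
Decomposition 3: common = {X1, X6}, closure = {X1, X4, X5, X6} → lossy.

Decomposition 1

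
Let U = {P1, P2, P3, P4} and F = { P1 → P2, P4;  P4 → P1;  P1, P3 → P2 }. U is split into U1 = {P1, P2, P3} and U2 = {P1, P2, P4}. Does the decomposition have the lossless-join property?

Common attributes: U1 ∩ U2 = {P1, P2}.
Closure of {P1, P2}: P1 → P2, P4 applies, adding P4. So (P1, P2)⁺ = {P1, P2, P4}.
This closure contains every attribute of U2, so U1 ∩ U2 → U2. The join is lossless.

Yes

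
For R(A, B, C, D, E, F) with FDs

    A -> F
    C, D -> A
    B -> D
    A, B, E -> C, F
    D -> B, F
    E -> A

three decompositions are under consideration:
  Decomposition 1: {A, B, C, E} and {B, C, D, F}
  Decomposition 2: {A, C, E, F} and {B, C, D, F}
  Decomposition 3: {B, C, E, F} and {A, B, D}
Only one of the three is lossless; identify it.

Decomposition 1

Decomposition 1: common = {B, C}, closure = {A, B, C, D, F} → lossless.
Decomposition 2: common = {C, F}, closure = {C, F} → lossy.
Decomposition 3: common = {B}, closure = {B, D, F} → lossy.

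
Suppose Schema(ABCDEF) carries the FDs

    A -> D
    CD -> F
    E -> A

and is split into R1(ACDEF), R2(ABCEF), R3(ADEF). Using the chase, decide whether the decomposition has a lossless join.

Yes

Chase test. Columns are ABCDEF; row i has aⱼ where attribute j ∈ Ri, else bᵢⱼ.
Initial tableau (one row per fragment):
  row 1: a1 b12 a3 a4 a5 a6
  row 2: a1 a2 a3 b24 a5 a6
  row 3: a1 b32 b33 a4 a5 a6
Rows 1 and 2 agree on A; apply A→D and equate their D entries.
Row 2 is now all distinguished symbols — the join is lossless.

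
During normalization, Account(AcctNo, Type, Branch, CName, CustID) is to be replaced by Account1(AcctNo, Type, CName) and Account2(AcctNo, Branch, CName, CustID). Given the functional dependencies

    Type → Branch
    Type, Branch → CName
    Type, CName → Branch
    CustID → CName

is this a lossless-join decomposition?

No

Common attributes: Account1 ∩ Account2 = {AcctNo, CName}.
No dependency enlarges {AcctNo, CName}, so (AcctNo, CName)⁺ = {AcctNo, CName}.
The closure contains neither all of Account1 = {AcctNo, Type, CName} nor all of Account2 = {AcctNo, Branch, CName, CustID}, so the common attributes are not a superkey of either fragment. The join is lossy.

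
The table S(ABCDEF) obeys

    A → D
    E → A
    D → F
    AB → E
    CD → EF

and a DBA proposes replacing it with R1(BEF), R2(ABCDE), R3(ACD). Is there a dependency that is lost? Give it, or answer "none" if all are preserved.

D → F

Check D → F: no single fragment contains all of {DF}, and the restricted closure of {D} across the fragments never reaches {F}.
A → D is preserved.
E → A is preserved.
AB → E is preserved.
CD → EF is preserved.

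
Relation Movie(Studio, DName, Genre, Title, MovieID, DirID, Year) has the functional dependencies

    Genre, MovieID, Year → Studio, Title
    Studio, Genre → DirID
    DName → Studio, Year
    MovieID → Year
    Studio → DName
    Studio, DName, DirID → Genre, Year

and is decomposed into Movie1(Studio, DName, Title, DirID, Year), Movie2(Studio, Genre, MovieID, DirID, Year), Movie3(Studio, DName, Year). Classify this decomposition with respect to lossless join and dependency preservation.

Lossless test (chase): Rows 1 and 2 agree on Studio; apply Studio→DName and equate their DName entries. Rows 1 and 2 agree on Studio, DName, DirID; apply Studio, DName, DirID→Genre, Year and equate their Genre, Year entries. No row becomes fully distinguished — the join is lossy.
Dependency preservation: the restricted closure of {Genre, MovieID, Year} across the fragments never reaches {Studio, Title}, so Genre, MovieID, Year → Studio, Title cannot be enforced without a join — not preserved.

lossy and not dependency-preserving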